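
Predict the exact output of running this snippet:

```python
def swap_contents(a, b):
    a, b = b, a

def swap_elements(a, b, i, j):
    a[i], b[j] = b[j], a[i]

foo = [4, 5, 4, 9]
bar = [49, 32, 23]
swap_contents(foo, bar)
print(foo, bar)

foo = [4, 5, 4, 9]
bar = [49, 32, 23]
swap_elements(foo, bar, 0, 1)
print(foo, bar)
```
[4, 5, 4, 9] [49, 32, 23]
[32, 5, 4, 9] [49, 4, 23]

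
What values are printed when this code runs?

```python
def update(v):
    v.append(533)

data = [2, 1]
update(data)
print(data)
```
[2, 1, 533]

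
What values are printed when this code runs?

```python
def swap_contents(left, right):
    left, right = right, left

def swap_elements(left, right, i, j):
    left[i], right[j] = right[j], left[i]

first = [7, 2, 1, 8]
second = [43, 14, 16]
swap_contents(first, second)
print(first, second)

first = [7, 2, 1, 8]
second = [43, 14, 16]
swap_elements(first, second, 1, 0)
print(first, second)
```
[7, 2, 1, 8] [43, 14, 16]
[7, 43, 1, 8] [2, 14, 16]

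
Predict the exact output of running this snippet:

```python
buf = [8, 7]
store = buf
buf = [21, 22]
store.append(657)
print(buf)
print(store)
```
[21, 22]
[8, 7, 657]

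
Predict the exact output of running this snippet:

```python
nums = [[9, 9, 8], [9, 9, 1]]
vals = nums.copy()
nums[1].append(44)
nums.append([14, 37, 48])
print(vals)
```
[[9, 9, 8], [9, 9, 1, 44]]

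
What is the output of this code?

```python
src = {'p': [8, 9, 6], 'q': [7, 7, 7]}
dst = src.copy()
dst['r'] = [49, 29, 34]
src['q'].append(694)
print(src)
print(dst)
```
{'p': [8, 9, 6], 'q': [7, 7, 7, 694]}
{'p': [8, 9, 6], 'q': [7, 7, 7, 694], 'r': [49, 29, 34]}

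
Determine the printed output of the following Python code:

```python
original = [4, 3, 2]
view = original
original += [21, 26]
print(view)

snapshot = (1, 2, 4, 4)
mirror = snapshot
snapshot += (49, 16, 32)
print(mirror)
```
[4, 3, 2, 21, 26]
(1, 2, 4, 4)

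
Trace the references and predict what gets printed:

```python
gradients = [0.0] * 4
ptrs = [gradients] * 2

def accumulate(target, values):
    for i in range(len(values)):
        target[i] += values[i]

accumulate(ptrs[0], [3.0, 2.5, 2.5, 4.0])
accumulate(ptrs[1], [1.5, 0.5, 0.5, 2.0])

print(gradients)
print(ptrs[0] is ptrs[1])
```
[4.5, 3.0, 3.0, 6.0]
True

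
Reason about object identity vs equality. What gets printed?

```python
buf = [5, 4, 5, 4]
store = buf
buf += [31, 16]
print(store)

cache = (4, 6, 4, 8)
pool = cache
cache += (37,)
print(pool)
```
[5, 4, 5, 4, 31, 16]
(4, 6, 4, 8)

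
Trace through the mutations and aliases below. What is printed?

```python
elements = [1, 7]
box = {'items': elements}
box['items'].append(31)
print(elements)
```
[1, 7, 31]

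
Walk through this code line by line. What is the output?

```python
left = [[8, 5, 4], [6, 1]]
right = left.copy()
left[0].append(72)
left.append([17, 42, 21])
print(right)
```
[[8, 5, 4, 72], [6, 1]]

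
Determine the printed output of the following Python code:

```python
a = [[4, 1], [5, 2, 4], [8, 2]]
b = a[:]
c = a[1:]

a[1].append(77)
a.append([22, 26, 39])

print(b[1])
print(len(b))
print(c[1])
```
[5, 2, 4, 77]
3
[8, 2]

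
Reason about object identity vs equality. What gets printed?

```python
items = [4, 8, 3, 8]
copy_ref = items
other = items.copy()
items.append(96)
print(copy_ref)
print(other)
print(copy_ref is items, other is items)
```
[4, 8, 3, 8, 96]
[4, 8, 3, 8]
True False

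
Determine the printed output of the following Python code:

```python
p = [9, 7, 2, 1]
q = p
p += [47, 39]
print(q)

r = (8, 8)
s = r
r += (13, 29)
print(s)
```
[9, 7, 2, 1, 47, 39]
(8, 8)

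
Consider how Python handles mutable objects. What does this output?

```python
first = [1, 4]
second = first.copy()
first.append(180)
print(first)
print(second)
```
[1, 4, 180]
[1, 4]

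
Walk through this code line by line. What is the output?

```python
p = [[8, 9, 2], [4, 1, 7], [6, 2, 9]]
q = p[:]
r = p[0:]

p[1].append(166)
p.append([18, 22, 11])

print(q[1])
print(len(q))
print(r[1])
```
[4, 1, 7, 166]
3
[4, 1, 7, 166]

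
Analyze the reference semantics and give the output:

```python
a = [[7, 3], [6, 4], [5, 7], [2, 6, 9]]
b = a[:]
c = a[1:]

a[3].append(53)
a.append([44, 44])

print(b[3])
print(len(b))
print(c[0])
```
[2, 6, 9, 53]
4
[6, 4]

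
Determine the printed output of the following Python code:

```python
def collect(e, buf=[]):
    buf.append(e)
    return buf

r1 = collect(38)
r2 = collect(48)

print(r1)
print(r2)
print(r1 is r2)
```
[38, 48]
[38, 48]
True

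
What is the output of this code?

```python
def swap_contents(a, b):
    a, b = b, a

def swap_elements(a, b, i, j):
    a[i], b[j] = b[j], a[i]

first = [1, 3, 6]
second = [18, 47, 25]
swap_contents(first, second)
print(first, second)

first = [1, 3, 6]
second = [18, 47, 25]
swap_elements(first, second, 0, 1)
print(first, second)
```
[1, 3, 6] [18, 47, 25]
[47, 3, 6] [18, 1, 25]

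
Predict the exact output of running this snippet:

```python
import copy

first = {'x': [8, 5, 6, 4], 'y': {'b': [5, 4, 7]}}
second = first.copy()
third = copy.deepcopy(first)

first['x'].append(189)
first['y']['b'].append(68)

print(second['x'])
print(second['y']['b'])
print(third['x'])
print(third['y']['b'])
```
[8, 5, 6, 4, 189]
[5, 4, 7, 68]
[8, 5, 6, 4]
[5, 4, 7]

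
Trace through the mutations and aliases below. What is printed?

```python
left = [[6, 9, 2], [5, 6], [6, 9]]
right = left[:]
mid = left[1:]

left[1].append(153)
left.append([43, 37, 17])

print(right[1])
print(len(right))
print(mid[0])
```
[5, 6, 153]
3
[5, 6, 153]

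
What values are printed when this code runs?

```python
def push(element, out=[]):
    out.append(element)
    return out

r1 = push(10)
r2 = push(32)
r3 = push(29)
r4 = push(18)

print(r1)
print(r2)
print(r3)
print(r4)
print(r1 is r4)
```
[10, 32, 29, 18]
[10, 32, 29, 18]
[10, 32, 29, 18]
[10, 32, 29, 18]
True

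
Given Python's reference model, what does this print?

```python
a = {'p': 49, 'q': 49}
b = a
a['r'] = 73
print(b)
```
{'p': 49, 'q': 49, 'r': 73}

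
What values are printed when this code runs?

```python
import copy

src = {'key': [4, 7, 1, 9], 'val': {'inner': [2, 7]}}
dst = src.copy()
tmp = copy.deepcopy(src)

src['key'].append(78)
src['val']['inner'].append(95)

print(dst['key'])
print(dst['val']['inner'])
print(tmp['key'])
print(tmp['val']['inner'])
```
[4, 7, 1, 9, 78]
[2, 7, 95]
[4, 7, 1, 9]
[2, 7]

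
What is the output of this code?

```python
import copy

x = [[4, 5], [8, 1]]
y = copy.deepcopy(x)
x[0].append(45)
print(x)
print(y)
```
[[4, 5, 45], [8, 1]]
[[4, 5], [8, 1]]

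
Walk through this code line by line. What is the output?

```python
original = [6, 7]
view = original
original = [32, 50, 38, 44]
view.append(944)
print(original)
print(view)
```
[32, 50, 38, 44]
[6, 7, 944]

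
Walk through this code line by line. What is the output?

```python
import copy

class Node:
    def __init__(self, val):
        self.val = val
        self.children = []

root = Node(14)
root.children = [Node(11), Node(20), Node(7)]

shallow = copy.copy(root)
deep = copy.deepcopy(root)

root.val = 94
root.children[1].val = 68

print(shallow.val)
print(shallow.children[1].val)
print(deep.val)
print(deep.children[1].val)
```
14
68
14
20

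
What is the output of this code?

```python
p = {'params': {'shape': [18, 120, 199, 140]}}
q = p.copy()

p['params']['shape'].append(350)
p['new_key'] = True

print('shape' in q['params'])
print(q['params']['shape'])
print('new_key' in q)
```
True
[18, 120, 199, 140, 350]
False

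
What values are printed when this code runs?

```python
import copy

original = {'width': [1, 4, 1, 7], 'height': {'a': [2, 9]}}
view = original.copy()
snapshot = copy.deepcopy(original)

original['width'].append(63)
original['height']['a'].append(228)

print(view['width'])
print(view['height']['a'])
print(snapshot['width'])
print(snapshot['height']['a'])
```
[1, 4, 1, 7, 63]
[2, 9, 228]
[1, 4, 1, 7]
[2, 9]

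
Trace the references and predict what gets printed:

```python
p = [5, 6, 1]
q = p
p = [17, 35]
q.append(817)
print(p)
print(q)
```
[17, 35]
[5, 6, 1, 817]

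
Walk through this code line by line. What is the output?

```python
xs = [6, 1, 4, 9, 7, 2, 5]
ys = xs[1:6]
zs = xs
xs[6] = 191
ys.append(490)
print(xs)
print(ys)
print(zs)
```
[6, 1, 4, 9, 7, 2, 191]
[1, 4, 9, 7, 2, 490]
[6, 1, 4, 9, 7, 2, 191]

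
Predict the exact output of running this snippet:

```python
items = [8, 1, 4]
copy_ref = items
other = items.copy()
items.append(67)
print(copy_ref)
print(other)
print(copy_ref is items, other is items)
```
[8, 1, 4, 67]
[8, 1, 4]
True False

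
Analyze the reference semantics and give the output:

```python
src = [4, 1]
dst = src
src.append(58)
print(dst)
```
[4, 1, 58]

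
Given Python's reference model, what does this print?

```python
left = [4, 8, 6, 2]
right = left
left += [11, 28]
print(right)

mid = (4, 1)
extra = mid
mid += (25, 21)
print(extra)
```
[4, 8, 6, 2, 11, 28]
(4, 1)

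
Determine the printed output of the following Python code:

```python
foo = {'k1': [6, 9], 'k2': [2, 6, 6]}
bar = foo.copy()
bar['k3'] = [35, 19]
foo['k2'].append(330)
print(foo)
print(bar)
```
{'k1': [6, 9], 'k2': [2, 6, 6, 330]}
{'k1': [6, 9], 'k2': [2, 6, 6, 330], 'k3': [35, 19]}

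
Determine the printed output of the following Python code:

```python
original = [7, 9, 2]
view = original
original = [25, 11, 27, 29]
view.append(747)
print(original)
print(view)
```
[25, 11, 27, 29]
[7, 9, 2, 747]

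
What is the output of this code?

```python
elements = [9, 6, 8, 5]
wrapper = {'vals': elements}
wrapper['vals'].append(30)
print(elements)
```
[9, 6, 8, 5, 30]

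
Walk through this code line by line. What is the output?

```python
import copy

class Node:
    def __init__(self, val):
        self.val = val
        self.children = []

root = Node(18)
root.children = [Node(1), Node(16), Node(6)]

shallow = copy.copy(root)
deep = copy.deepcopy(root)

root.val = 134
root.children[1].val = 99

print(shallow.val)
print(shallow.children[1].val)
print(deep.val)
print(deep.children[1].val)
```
18
99
18
16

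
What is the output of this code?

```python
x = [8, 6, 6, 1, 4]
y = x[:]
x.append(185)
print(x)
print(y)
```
[8, 6, 6, 1, 4, 185]
[8, 6, 6, 1, 4]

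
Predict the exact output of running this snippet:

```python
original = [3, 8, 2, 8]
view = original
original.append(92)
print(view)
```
[3, 8, 2, 8, 92]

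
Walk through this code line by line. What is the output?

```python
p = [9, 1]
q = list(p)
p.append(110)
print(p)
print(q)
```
[9, 1, 110]
[9, 1]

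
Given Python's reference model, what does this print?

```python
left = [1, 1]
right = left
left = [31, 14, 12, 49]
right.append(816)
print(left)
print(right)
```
[31, 14, 12, 49]
[1, 1, 816]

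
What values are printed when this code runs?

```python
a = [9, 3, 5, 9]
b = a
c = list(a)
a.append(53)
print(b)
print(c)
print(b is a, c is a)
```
[9, 3, 5, 9, 53]
[9, 3, 5, 9]
True False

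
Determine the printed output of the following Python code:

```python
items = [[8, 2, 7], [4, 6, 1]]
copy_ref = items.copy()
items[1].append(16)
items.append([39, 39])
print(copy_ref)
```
[[8, 2, 7], [4, 6, 1, 16]]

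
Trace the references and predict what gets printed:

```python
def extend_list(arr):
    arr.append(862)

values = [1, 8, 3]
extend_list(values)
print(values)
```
[1, 8, 3, 862]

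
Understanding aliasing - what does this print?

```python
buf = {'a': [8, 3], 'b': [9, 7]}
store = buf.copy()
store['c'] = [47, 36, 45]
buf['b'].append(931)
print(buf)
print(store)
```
{'a': [8, 3], 'b': [9, 7, 931]}
{'a': [8, 3], 'b': [9, 7, 931], 'c': [47, 36, 45]}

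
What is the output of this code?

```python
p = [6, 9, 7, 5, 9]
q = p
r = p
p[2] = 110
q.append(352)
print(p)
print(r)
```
[6, 9, 110, 5, 9, 352]
[6, 9, 110, 5, 9, 352]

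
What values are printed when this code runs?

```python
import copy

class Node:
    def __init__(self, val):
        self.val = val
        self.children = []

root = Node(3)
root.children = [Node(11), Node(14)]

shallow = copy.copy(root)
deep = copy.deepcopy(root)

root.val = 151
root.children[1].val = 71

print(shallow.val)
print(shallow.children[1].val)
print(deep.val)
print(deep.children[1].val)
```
3
71
3
14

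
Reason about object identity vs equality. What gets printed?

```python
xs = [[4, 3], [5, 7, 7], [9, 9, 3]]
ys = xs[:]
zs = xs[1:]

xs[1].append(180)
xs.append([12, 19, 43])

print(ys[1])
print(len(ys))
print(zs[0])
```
[5, 7, 7, 180]
3
[5, 7, 7, 180]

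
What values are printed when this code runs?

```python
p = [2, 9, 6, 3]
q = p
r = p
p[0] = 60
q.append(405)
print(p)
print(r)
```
[60, 9, 6, 3, 405]
[60, 9, 6, 3, 405]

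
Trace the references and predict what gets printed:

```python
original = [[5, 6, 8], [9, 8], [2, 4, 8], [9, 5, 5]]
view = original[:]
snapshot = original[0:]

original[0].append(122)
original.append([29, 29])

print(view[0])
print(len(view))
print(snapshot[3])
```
[5, 6, 8, 122]
4
[9, 5, 5]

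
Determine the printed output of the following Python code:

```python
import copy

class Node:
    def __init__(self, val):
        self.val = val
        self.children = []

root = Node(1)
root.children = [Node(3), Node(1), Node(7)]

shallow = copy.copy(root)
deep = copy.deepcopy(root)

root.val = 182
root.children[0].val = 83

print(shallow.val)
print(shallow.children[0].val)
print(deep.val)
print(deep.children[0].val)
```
1
83
1
3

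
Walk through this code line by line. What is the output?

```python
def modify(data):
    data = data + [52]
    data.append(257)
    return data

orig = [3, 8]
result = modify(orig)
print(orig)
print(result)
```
[3, 8]
[3, 8, 52, 257]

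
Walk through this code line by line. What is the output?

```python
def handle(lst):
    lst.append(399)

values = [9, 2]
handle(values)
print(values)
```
[9, 2, 399]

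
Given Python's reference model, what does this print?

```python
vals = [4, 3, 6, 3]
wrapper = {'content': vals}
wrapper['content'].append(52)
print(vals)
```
[4, 3, 6, 3, 52]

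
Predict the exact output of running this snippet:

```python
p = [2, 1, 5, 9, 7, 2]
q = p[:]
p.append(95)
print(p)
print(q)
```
[2, 1, 5, 9, 7, 2, 95]
[2, 1, 5, 9, 7, 2]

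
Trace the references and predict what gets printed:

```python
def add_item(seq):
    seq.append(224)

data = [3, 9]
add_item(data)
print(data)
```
[3, 9, 224]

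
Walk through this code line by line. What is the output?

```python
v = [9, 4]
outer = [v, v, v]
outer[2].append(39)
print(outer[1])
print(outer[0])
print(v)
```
[9, 4, 39]
[9, 4, 39]
[9, 4, 39]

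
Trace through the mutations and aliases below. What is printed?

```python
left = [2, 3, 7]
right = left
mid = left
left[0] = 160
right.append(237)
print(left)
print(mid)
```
[160, 3, 7, 237]
[160, 3, 7, 237]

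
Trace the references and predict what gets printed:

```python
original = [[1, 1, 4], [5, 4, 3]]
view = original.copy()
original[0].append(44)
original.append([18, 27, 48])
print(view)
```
[[1, 1, 4, 44], [5, 4, 3]]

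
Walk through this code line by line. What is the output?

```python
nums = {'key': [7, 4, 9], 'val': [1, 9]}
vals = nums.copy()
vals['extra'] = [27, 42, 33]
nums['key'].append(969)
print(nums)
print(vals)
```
{'key': [7, 4, 9, 969], 'val': [1, 9]}
{'key': [7, 4, 9, 969], 'val': [1, 9], 'extra': [27, 42, 33]}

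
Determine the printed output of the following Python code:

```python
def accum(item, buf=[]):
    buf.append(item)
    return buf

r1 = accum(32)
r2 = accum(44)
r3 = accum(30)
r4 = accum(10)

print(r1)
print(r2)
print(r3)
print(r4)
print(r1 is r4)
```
[32, 44, 30, 10]
[32, 44, 30, 10]
[32, 44, 30, 10]
[32, 44, 30, 10]
True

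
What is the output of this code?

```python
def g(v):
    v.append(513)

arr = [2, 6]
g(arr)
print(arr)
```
[2, 6, 513]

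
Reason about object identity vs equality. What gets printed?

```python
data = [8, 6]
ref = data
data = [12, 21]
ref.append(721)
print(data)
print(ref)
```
[12, 21]
[8, 6, 721]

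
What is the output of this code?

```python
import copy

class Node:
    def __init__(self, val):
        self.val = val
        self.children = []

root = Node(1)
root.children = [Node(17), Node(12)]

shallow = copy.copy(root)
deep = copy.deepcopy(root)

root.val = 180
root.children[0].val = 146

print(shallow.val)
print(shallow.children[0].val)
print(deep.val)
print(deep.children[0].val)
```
1
146
1
17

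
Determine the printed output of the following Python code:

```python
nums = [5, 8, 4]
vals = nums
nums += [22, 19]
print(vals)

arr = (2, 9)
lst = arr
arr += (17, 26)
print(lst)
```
[5, 8, 4, 22, 19]
(2, 9)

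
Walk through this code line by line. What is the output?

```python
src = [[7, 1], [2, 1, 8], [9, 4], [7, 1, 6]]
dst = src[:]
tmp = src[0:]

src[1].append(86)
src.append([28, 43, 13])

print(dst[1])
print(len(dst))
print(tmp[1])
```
[2, 1, 8, 86]
4
[2, 1, 8, 86]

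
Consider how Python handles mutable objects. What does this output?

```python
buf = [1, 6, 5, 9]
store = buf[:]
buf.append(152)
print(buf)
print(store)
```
[1, 6, 5, 9, 152]
[1, 6, 5, 9]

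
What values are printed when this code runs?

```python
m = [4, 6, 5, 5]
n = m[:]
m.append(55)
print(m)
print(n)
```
[4, 6, 5, 5, 55]
[4, 6, 5, 5]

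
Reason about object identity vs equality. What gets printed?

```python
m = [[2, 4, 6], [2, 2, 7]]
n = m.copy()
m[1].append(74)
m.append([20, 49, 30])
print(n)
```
[[2, 4, 6], [2, 2, 7, 74]]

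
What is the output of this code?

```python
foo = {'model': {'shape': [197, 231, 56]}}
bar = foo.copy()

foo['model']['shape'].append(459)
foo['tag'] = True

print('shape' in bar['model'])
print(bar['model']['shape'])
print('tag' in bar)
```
True
[197, 231, 56, 459]
False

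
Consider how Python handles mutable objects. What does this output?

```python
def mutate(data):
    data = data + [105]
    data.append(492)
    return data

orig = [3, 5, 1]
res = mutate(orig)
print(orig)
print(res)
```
[3, 5, 1]
[3, 5, 1, 105, 492]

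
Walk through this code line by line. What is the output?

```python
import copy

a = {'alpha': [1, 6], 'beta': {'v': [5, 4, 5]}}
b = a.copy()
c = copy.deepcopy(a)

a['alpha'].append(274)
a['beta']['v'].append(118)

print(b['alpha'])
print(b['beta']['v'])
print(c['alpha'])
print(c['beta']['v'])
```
[1, 6, 274]
[5, 4, 5, 118]
[1, 6]
[5, 4, 5]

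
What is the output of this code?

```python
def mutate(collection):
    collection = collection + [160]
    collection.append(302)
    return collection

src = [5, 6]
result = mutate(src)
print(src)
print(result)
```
[5, 6]
[5, 6, 160, 302]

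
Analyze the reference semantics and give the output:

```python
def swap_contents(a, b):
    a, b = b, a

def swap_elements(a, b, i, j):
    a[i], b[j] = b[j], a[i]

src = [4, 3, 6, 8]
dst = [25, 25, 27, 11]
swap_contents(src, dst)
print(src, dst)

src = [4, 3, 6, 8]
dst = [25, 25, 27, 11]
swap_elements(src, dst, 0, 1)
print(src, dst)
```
[4, 3, 6, 8] [25, 25, 27, 11]
[25, 3, 6, 8] [25, 4, 27, 11]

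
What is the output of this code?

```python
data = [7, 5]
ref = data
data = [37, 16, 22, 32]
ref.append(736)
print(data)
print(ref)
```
[37, 16, 22, 32]
[7, 5, 736]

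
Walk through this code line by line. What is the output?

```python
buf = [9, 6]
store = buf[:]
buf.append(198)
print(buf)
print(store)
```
[9, 6, 198]
[9, 6]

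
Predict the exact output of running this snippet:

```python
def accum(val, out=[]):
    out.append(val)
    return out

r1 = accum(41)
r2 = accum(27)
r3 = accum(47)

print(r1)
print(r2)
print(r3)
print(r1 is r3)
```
[41, 27, 47]
[41, 27, 47]
[41, 27, 47]
True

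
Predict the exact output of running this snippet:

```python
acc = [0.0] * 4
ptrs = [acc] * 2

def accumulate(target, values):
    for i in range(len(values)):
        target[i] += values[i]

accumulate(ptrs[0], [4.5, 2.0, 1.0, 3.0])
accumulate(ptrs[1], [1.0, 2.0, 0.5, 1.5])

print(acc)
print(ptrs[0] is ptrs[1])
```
[5.5, 4.0, 1.5, 4.5]
True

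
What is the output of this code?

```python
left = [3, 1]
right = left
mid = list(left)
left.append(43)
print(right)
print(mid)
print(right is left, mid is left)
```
[3, 1, 43]
[3, 1]
True False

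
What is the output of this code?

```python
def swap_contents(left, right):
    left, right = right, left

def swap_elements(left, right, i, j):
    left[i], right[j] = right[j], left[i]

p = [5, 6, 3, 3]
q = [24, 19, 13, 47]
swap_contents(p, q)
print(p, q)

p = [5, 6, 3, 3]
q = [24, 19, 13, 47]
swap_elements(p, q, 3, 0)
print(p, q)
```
[5, 6, 3, 3] [24, 19, 13, 47]
[5, 6, 3, 24] [3, 19, 13, 47]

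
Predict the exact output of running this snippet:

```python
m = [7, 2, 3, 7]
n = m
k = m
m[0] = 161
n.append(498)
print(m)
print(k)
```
[161, 2, 3, 7, 498]
[161, 2, 3, 7, 498]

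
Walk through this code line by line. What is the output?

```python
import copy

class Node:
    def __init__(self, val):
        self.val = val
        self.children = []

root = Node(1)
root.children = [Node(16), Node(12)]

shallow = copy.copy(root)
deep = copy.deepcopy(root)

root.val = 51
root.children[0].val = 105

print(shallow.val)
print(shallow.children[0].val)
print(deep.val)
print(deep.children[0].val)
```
1
105
1
16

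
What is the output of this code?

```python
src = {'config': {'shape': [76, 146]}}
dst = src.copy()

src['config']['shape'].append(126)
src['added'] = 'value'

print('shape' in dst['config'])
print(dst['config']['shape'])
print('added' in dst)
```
True
[76, 146, 126]
False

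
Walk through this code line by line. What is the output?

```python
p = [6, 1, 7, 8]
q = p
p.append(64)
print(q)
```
[6, 1, 7, 8, 64]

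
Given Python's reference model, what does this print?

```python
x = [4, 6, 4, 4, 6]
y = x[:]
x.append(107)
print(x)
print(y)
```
[4, 6, 4, 4, 6, 107]
[4, 6, 4, 4, 6]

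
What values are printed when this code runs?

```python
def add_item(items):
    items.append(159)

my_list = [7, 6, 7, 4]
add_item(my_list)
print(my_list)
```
[7, 6, 7, 4, 159]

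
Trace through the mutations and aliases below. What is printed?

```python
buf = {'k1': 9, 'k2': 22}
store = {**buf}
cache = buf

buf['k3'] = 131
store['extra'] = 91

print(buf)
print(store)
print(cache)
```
{'k1': 9, 'k2': 22, 'k3': 131}
{'k1': 9, 'k2': 22, 'extra': 91}
{'k1': 9, 'k2': 22, 'k3': 131}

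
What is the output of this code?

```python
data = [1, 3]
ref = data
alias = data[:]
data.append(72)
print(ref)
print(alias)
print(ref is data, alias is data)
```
[1, 3, 72]
[1, 3]
True False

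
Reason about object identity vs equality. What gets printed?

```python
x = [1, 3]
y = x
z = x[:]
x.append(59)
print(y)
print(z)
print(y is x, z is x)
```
[1, 3, 59]
[1, 3]
True False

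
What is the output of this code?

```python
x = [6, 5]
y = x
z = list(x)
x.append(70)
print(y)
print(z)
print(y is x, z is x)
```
[6, 5, 70]
[6, 5]
True False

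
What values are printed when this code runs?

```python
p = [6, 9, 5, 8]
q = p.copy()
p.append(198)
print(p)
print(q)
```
[6, 9, 5, 8, 198]
[6, 9, 5, 8]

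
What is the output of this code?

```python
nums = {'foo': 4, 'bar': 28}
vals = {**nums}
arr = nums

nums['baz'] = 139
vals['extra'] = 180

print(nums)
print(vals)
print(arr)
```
{'foo': 4, 'bar': 28, 'baz': 139}
{'foo': 4, 'bar': 28, 'extra': 180}
{'foo': 4, 'bar': 28, 'baz': 139}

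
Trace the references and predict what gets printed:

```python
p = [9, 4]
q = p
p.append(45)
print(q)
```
[9, 4, 45]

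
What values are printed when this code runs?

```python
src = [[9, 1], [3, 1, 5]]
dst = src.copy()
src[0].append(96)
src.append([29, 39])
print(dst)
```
[[9, 1, 96], [3, 1, 5]]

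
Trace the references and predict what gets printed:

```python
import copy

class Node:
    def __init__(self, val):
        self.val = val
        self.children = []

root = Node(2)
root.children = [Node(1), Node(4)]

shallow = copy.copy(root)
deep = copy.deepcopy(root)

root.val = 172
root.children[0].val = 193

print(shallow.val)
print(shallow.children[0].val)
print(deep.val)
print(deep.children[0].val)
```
2
193
2
1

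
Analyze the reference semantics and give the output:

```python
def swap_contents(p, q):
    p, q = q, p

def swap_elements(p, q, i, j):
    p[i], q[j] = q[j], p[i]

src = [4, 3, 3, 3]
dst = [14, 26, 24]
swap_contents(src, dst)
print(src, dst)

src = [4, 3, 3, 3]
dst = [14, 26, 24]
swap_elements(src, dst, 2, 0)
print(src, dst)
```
[4, 3, 3, 3] [14, 26, 24]
[4, 3, 14, 3] [3, 26, 24]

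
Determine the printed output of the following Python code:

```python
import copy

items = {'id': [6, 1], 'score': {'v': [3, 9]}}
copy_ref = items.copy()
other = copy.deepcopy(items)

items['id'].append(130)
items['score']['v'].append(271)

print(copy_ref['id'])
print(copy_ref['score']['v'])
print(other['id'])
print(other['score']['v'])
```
[6, 1, 130]
[3, 9, 271]
[6, 1]
[3, 9]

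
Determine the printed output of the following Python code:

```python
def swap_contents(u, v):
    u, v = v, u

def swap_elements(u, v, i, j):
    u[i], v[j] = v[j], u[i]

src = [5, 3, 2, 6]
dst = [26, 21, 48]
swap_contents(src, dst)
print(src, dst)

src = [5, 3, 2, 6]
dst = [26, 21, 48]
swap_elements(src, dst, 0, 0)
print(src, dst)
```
[5, 3, 2, 6] [26, 21, 48]
[26, 3, 2, 6] [5, 21, 48]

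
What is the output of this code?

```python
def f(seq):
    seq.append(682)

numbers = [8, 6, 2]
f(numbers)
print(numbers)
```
[8, 6, 2, 682]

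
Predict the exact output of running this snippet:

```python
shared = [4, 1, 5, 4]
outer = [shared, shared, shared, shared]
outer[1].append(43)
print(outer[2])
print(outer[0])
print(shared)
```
[4, 1, 5, 4, 43]
[4, 1, 5, 4, 43]
[4, 1, 5, 4, 43]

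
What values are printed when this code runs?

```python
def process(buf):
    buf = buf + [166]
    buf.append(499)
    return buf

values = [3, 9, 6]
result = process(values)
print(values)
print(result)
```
[3, 9, 6]
[3, 9, 6, 166, 499]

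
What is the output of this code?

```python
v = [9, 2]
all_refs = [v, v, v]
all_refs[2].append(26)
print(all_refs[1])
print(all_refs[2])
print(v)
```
[9, 2, 26]
[9, 2, 26]
[9, 2, 26]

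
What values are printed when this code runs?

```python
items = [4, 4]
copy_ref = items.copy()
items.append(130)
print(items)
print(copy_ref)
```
[4, 4, 130]
[4, 4]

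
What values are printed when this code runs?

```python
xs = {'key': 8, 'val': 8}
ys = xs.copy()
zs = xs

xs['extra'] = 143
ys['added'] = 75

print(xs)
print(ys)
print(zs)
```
{'key': 8, 'val': 8, 'extra': 143}
{'key': 8, 'val': 8, 'added': 75}
{'key': 8, 'val': 8, 'extra': 143}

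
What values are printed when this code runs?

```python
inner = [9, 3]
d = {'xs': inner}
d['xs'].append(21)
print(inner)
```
[9, 3, 21]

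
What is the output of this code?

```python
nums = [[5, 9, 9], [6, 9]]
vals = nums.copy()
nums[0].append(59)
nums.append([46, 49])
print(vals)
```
[[5, 9, 9, 59], [6, 9]]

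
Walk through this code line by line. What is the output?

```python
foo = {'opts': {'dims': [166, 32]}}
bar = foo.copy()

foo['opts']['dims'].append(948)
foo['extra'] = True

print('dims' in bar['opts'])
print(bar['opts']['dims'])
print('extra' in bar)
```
True
[166, 32, 948]
False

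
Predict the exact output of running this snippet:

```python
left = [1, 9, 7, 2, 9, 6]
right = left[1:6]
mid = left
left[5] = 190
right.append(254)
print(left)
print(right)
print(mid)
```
[1, 9, 7, 2, 9, 190]
[9, 7, 2, 9, 6, 254]
[1, 9, 7, 2, 9, 190]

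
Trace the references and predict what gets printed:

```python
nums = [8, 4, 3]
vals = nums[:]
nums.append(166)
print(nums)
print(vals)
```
[8, 4, 3, 166]
[8, 4, 3]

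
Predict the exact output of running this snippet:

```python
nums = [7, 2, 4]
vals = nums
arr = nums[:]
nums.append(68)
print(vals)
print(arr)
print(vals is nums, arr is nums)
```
[7, 2, 4, 68]
[7, 2, 4]
True False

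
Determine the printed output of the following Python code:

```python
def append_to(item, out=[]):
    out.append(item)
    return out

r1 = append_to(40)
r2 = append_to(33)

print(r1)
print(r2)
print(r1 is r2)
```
[40, 33]
[40, 33]
True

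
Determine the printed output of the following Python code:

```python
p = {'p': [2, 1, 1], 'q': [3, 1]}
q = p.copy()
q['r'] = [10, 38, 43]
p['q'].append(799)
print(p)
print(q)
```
{'p': [2, 1, 1], 'q': [3, 1, 799]}
{'p': [2, 1, 1], 'q': [3, 1, 799], 'r': [10, 38, 43]}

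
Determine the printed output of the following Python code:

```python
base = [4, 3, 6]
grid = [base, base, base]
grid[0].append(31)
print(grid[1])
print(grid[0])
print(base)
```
[4, 3, 6, 31]
[4, 3, 6, 31]
[4, 3, 6, 31]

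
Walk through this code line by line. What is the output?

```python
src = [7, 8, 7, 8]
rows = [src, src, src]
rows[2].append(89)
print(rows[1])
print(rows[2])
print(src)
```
[7, 8, 7, 8, 89]
[7, 8, 7, 8, 89]
[7, 8, 7, 8, 89]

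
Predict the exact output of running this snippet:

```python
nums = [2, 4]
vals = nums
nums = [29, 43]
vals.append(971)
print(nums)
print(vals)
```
[29, 43]
[2, 4, 971]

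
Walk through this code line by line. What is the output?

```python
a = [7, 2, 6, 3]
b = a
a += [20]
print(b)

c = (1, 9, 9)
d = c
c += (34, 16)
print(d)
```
[7, 2, 6, 3, 20]
(1, 9, 9)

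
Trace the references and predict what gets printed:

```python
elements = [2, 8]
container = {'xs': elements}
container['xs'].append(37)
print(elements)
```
[2, 8, 37]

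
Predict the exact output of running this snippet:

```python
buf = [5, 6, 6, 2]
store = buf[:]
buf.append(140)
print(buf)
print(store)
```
[5, 6, 6, 2, 140]
[5, 6, 6, 2]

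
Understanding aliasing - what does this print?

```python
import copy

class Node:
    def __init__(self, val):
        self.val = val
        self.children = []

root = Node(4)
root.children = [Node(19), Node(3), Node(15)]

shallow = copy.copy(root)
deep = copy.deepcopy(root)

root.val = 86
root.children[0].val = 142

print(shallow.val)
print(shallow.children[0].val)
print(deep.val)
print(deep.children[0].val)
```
4
142
4
19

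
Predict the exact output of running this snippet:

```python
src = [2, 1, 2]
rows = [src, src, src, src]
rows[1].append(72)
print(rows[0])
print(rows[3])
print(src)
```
[2, 1, 2, 72]
[2, 1, 2, 72]
[2, 1, 2, 72]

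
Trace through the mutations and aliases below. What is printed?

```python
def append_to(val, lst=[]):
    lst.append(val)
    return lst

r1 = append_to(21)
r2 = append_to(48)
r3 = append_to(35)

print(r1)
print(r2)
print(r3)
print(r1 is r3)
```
[21, 48, 35]
[21, 48, 35]
[21, 48, 35]
True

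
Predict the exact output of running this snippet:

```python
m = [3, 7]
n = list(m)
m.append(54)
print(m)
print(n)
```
[3, 7, 54]
[3, 7]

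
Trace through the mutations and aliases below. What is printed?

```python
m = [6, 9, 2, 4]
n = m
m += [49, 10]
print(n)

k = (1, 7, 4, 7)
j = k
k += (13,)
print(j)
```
[6, 9, 2, 4, 49, 10]
(1, 7, 4, 7)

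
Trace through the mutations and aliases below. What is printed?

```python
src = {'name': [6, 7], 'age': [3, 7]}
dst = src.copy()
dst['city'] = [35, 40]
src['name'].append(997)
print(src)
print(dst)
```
{'name': [6, 7, 997], 'age': [3, 7]}
{'name': [6, 7, 997], 'age': [3, 7], 'city': [35, 40]}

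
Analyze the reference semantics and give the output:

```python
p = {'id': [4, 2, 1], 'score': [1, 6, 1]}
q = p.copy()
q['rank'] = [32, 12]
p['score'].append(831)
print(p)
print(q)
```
{'id': [4, 2, 1], 'score': [1, 6, 1, 831]}
{'id': [4, 2, 1], 'score': [1, 6, 1, 831], 'rank': [32, 12]}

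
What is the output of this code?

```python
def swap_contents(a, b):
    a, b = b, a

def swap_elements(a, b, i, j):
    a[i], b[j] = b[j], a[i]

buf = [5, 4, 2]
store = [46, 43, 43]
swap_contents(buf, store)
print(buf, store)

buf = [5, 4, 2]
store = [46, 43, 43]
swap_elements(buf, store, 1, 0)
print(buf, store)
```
[5, 4, 2] [46, 43, 43]
[5, 46, 2] [4, 43, 43]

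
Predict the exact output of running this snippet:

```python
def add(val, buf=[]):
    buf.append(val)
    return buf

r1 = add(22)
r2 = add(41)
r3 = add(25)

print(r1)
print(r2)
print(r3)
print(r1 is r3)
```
[22, 41, 25]
[22, 41, 25]
[22, 41, 25]
True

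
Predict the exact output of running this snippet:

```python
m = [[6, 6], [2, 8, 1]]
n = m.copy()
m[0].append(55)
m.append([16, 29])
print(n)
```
[[6, 6, 55], [2, 8, 1]]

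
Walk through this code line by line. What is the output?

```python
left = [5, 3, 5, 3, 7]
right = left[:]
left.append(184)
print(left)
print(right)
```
[5, 3, 5, 3, 7, 184]
[5, 3, 5, 3, 7]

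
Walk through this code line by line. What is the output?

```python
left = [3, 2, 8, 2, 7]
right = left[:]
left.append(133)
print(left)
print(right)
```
[3, 2, 8, 2, 7, 133]
[3, 2, 8, 2, 7]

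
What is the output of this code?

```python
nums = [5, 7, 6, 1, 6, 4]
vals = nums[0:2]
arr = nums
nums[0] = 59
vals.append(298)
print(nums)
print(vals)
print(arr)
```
[59, 7, 6, 1, 6, 4]
[5, 7, 298]
[59, 7, 6, 1, 6, 4]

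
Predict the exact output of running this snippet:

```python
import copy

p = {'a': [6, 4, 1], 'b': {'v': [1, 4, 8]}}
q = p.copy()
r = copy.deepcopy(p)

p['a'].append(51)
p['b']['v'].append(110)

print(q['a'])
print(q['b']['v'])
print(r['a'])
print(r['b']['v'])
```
[6, 4, 1, 51]
[1, 4, 8, 110]
[6, 4, 1]
[1, 4, 8]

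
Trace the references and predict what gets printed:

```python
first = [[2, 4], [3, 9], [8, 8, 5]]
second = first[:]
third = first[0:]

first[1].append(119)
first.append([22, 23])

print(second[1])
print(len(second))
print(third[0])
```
[3, 9, 119]
3
[2, 4]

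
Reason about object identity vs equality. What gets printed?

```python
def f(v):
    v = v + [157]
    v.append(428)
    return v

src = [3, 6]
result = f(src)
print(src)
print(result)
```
[3, 6]
[3, 6, 157, 428]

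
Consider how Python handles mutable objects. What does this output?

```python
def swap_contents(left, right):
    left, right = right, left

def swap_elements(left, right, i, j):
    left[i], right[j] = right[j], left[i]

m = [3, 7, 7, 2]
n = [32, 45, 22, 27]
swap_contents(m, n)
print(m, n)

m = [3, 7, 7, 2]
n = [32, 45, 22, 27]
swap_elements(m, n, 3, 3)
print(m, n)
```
[3, 7, 7, 2] [32, 45, 22, 27]
[3, 7, 7, 27] [32, 45, 22, 2]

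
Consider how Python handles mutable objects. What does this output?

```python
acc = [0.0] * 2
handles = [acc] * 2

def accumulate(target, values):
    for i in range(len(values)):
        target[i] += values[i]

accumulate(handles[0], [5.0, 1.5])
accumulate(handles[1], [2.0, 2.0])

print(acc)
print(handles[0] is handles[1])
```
[7.0, 3.5]
True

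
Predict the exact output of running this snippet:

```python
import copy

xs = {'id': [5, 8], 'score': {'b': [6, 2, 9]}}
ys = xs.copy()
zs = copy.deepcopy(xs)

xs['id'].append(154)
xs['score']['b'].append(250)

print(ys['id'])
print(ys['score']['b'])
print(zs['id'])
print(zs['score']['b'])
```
[5, 8, 154]
[6, 2, 9, 250]
[5, 8]
[6, 2, 9]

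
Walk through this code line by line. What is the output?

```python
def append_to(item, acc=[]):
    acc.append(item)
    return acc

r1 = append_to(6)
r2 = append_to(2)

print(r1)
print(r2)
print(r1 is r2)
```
[6, 2]
[6, 2]
True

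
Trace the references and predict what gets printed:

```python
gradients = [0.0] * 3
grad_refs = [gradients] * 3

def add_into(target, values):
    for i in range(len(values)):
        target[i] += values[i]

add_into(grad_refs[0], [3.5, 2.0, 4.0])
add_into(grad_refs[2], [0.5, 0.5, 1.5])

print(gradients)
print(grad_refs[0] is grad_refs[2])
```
[4.0, 2.5, 5.5]
True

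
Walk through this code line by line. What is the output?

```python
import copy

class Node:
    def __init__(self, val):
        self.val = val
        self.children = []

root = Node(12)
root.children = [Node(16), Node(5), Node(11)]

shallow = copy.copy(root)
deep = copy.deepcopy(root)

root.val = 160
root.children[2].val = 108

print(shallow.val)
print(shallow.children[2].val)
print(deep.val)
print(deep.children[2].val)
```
12
108
12
11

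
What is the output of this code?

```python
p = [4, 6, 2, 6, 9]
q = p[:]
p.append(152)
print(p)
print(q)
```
[4, 6, 2, 6, 9, 152]
[4, 6, 2, 6, 9]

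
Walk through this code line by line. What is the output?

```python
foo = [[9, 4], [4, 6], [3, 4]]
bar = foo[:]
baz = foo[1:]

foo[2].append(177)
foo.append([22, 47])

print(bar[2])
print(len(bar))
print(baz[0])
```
[3, 4, 177]
3
[4, 6]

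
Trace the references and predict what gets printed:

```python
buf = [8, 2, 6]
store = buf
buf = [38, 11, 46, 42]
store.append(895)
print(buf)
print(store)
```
[38, 11, 46, 42]
[8, 2, 6, 895]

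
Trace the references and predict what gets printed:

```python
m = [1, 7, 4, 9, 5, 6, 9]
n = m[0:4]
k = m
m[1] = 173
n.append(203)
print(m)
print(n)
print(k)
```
[1, 173, 4, 9, 5, 6, 9]
[1, 7, 4, 9, 203]
[1, 173, 4, 9, 5, 6, 9]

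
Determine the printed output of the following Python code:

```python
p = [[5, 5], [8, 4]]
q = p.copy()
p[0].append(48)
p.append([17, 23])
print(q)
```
[[5, 5, 48], [8, 4]]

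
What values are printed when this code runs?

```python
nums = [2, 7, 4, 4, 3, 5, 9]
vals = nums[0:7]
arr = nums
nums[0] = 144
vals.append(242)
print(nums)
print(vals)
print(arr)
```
[144, 7, 4, 4, 3, 5, 9]
[2, 7, 4, 4, 3, 5, 9, 242]
[144, 7, 4, 4, 3, 5, 9]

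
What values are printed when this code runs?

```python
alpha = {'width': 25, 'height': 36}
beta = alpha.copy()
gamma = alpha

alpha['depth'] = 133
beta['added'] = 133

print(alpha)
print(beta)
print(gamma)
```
{'width': 25, 'height': 36, 'depth': 133}
{'width': 25, 'height': 36, 'added': 133}
{'width': 25, 'height': 36, 'depth': 133}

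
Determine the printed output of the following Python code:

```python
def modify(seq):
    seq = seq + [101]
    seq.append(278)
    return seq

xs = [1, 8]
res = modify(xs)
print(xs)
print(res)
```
[1, 8]
[1, 8, 101, 278]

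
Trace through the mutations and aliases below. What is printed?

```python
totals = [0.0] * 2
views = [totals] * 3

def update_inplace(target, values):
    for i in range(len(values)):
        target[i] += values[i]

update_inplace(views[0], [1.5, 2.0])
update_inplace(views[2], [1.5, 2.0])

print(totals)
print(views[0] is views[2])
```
[3.0, 4.0]
True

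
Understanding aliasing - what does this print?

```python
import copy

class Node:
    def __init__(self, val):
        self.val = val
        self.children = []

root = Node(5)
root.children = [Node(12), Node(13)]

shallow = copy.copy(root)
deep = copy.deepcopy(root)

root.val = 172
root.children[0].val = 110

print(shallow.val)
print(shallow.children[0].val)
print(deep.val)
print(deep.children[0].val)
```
5
110
5
12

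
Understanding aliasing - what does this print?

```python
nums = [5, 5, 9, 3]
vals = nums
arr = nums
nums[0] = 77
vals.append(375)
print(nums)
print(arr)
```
[77, 5, 9, 3, 375]
[77, 5, 9, 3, 375]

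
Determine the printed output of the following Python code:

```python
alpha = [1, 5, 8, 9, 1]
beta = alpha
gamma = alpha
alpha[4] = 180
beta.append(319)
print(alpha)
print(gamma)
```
[1, 5, 8, 9, 180, 319]
[1, 5, 8, 9, 180, 319]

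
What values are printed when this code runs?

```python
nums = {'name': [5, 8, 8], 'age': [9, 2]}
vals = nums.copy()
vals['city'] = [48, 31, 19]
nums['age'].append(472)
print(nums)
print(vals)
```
{'name': [5, 8, 8], 'age': [9, 2, 472]}
{'name': [5, 8, 8], 'age': [9, 2, 472], 'city': [48, 31, 19]}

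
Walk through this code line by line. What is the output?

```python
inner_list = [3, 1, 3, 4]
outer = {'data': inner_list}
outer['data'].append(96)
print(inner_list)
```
[3, 1, 3, 4, 96]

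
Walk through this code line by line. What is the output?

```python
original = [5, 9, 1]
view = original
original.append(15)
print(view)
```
[5, 9, 1, 15]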